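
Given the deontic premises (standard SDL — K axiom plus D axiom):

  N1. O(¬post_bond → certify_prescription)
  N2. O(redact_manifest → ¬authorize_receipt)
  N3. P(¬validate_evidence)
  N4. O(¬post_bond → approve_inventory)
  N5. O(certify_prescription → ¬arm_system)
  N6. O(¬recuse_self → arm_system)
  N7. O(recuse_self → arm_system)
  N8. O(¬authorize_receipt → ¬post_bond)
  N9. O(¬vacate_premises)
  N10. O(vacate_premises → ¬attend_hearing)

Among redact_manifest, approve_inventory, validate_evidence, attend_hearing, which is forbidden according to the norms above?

Premises 6 and 7 are O(¬recuse_self → arm_system) and O(recuse_self → arm_system); every ideal world satisfies ¬recuse_self or recuse_self, so in either case arm_system holds — hence O(arm_system).
Premise 5 is O(certify_prescription → ¬arm_system); contrapositively O(arm_system → ¬certify_prescription). Since O(arm_system) holds, K gives O(¬certify_prescription).
The contrapositive of premise 1 (O(¬post_bond → certify_prescription)) is O(¬certify_prescription → post_bond), and O(¬certify_prescription) is already established, so O(post_bond).
Premise 8 is O(¬authorize_receipt → ¬post_bond); contrapositively O(post_bond → authorize_receipt). Since O(post_bond) holds, K gives O(authorize_receipt).
Premise 2 is O(redact_manifest → ¬authorize_receipt); contrapositively O(authorize_receipt → ¬redact_manifest). Since O(authorize_receipt) holds, K gives O(¬redact_manifest).
So O(¬redact_manifest) holds, i.e. redact_manifest is forbidden. None of the other listed options is forbidden under the premises.

redact_manifest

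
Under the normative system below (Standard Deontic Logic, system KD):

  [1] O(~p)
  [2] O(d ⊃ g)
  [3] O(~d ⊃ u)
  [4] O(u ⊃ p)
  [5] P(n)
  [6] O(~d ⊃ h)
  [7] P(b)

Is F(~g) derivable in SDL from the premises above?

From premise 1 we have O(~p).
Premise 4, O(u ⊃ p), contraposes to O(~p ⊃ ~u); with O(~p) we get O(~u).
The contrapositive of premise 3 (O(~d ⊃ u)) is O(~u ⊃ d), and O(~u) is already established, so O(d).
Applying K to premise 2 (O(d ⊃ g)) and O(d) yields O(g).
Premises 5, 6, 7 do not contribute to this derivation.
So O(g) holds, i.e. F(~g). The claim follows.

Yes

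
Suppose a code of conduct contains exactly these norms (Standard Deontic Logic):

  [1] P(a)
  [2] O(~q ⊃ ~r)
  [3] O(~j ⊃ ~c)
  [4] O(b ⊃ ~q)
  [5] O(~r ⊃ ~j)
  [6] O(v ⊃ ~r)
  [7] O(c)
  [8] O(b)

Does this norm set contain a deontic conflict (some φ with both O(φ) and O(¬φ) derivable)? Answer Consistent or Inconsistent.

From premise 8 we have O(b).
With premise 4, O(b ⊃ ~q), the K-axiom yields O(~q).
From O(~q) and premise 2, O(~q ⊃ ~r), we obtain O(~r).
Applying K to premise 5 (O(~r ⊃ ~j)) and O(~r) yields O(~j).
With premise 3, O(~j ⊃ ~c), the K-axiom yields O(~c).
Yet premise 7 states O(c).
We now have both O(~c) and O(c) — c is simultaneously obligatory and forbidden, violating the D-axiom.

Inconsistent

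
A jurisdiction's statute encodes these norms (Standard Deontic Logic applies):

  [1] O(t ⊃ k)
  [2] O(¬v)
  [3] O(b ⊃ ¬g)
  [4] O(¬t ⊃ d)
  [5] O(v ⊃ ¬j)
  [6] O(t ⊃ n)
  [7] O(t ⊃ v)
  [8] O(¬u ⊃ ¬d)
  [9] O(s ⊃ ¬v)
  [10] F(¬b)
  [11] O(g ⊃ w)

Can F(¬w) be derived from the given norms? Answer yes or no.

Premise 11 is O(g ⊃ w), but O(g) is not derivable from the premises, so it does not yield O(w).
No other premise forces O(w). An ideal world satisfying every premise can still have ¬w true, so F(¬w) is not derivable.

No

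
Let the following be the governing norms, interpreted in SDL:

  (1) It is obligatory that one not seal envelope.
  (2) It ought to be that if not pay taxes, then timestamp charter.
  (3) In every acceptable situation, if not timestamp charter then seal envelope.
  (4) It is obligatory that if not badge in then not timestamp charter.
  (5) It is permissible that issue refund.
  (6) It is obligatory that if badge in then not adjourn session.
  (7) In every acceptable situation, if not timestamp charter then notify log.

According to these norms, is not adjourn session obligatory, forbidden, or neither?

Obligatory

Premise 1 gives O(¬seal_envelope).
The contrapositive of premise 3 (O(¬timestamp_charter → seal_envelope)) is O(¬seal_envelope → timestamp_charter), and O(¬seal_envelope) is already established, so O(timestamp_charter).
Premise 4, O(¬badge_in → ¬timestamp_charter), contraposes to O(timestamp_charter → badge_in); with O(timestamp_charter) we get O(badge_in).
Premise 6 is O(badge_in → ¬adjourn_session); since O(badge_in), deontic closure gives O(¬adjourn_session).
Premises 2, 5, 7 do not contribute to this derivation.
Hence ¬adjourn_session is obligatory.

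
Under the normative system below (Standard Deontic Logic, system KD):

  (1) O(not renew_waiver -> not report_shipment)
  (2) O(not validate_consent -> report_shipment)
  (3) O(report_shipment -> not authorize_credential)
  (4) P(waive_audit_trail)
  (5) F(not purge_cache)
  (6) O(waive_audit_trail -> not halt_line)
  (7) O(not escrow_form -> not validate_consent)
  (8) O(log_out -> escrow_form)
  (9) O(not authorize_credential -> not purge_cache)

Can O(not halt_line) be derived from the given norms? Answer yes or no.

Premise 6 is O(waive_audit_trail -> not halt_line), but O(waive_audit_trail) is not derivable from the premises (the permission P(waive_audit_trail) asserts only not O(not waive_audit_trail), not O(waive_audit_trail)), so it does not yield O(not halt_line).
No other premise forces O(not halt_line). An ideal world satisfying every premise can still have not halt_line false, so O(not halt_line) is not derivable.

No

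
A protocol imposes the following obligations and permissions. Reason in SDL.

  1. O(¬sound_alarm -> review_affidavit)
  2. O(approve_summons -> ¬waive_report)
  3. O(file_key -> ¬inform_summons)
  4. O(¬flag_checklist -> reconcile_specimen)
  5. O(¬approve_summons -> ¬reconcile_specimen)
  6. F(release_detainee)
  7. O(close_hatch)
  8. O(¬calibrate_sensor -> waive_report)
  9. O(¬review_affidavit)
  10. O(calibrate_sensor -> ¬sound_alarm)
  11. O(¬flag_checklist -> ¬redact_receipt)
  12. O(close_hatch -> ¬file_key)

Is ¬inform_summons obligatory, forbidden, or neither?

Premise 3 is O(file_key -> ¬inform_summons), but O(file_key) is not derivable from the premises, so it does not yield O(¬inform_summons).
No premise or chain of K-axiom applications forces O(¬inform_summons), and none forces O(inform_summons). So ¬inform_summons is neither obligatory nor forbidden under these norms.

Neither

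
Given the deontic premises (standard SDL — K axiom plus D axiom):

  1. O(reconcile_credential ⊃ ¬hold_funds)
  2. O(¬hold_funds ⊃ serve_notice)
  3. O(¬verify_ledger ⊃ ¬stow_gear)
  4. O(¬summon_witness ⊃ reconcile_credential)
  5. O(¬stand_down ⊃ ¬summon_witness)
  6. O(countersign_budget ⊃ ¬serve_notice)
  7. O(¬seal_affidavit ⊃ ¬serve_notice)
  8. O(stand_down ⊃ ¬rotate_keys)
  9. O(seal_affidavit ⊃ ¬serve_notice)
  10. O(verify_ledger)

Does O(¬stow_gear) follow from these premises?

Premise 3 is O(¬verify_ledger ⊃ ¬stow_gear), but O(¬verify_ledger) is not derivable from the premises, so it does not yield O(¬stow_gear).
No other premise forces O(¬stow_gear). An ideal world satisfying every premise can still have ¬stow_gear false, so O(¬stow_gear) is not derivable.

No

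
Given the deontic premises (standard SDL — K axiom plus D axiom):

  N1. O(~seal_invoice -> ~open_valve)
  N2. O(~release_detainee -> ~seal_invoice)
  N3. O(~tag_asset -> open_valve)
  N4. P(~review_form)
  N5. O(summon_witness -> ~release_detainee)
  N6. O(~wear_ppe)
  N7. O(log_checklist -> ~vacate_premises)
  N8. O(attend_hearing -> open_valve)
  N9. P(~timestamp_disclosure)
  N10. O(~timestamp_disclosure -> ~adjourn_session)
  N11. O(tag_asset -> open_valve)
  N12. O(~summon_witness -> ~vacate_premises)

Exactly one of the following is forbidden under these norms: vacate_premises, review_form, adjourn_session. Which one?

By case analysis on ~tag_asset: premise 3 gives O(~tag_asset -> open_valve) and premise 11 gives O(tag_asset -> open_valve), so O(open_valve) either way.
Premise 1, O(~seal_invoice -> ~open_valve), contraposes to O(open_valve -> seal_invoice); with O(open_valve) we get O(seal_invoice).
Premise 2 is O(~release_detainee -> ~seal_invoice); contrapositively O(seal_invoice -> release_detainee). Since O(seal_invoice) holds, K gives O(release_detainee).
Premise 5 is O(summon_witness -> ~release_detainee); contrapositively O(release_detainee -> ~summon_witness). Since O(release_detainee) holds, K gives O(~summon_witness).
With premise 12, O(~summon_witness -> ~vacate_premises), the K-axiom yields O(~vacate_premises).
So O(~vacate_premises) holds, i.e. vacate_premises is forbidden. None of the other listed options is forbidden under the premises.

vacate_premises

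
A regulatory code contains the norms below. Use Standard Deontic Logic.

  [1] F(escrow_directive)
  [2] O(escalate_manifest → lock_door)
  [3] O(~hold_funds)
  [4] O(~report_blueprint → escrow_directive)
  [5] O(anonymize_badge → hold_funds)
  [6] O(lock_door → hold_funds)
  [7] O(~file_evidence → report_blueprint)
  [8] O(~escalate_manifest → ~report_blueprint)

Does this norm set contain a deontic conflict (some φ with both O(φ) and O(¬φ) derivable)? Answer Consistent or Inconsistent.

Inconsistent

F(escrow_directive) at premise 1 means O(~escrow_directive).
Premise 4, O(~report_blueprint → escrow_directive), contraposes to O(~escrow_directive → report_blueprint); with O(~escrow_directive) we get O(report_blueprint).
Premise 8 is O(~escalate_manifest → ~report_blueprint); contrapositively O(report_blueprint → escalate_manifest). Since O(report_blueprint) holds, K gives O(escalate_manifest).
Applying K to premise 2 (O(escalate_manifest → lock_door)) and O(escalate_manifest) yields O(lock_door).
Premise 6 is O(lock_door → hold_funds); since O(lock_door), deontic closure gives O(hold_funds).
But premise 3 directly asserts O(~hold_funds).
We now have both O(hold_funds) and O(~hold_funds) — hold_funds is simultaneously obligatory and forbidden, violating the D-axiom.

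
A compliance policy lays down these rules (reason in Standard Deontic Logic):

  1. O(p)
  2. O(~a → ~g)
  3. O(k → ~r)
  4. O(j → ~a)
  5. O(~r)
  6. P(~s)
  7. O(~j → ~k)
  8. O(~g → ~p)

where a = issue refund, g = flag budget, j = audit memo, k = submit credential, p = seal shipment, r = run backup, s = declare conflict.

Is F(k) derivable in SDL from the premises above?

Premise 1 states O(p) outright.
Premise 8, O(~g → ~p), contraposes to O(p → g); with O(p) we get O(g).
Premise 2, O(~a → ~g), contraposes to O(g → a); with O(g) we get O(a).
The contrapositive of premise 4 (O(j → ~a)) is O(a → ~j), and O(a) is already established, so O(~j).
From O(~j) and premise 7, O(~j → ~k), we obtain O(~k).
Premises 3, 5, 6 do not contribute to this derivation.
So O(~k) holds, i.e. F(k). The claim follows.

Yes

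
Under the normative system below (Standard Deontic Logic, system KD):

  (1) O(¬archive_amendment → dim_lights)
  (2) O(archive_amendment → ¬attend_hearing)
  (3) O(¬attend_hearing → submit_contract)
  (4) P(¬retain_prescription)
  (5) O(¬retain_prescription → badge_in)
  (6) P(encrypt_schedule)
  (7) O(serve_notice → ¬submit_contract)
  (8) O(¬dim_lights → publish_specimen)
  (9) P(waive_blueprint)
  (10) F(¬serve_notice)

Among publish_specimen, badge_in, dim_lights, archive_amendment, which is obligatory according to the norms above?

dim_lights

Premise 10, F(¬serve_notice), is equivalent to O(serve_notice).
From O(serve_notice) and premise 7, O(serve_notice → ¬submit_contract), we obtain O(¬submit_contract).
Premise 3 is O(¬attend_hearing → submit_contract); contrapositively O(¬submit_contract → attend_hearing). Since O(¬submit_contract) holds, K gives O(attend_hearing).
The contrapositive of premise 2 (O(archive_amendment → ¬attend_hearing)) is O(attend_hearing → ¬archive_amendment), and O(attend_hearing) is already established, so O(¬archive_amendment).
Applying K to premise 1 (O(¬archive_amendment → dim_lights)) and O(¬archive_amendment) yields O(dim_lights).
So O(dim_lights) holds — dim_lights is obligatory. None of the other listed options is made obligatory by any chain of premises.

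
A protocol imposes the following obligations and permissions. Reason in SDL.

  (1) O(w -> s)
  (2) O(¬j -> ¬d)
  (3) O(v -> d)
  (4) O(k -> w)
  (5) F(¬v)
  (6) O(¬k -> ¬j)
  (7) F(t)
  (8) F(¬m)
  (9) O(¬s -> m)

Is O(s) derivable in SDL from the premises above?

Premise 5, F(¬v), is equivalent to O(v).
With premise 3, O(v -> d), the K-axiom yields O(d).
The contrapositive of premise 2 (O(¬j -> ¬d)) is O(d -> j), and O(d) is already established, so O(j).
Premise 6, O(¬k -> ¬j), contraposes to O(j -> k); with O(j) we get O(k).
With premise 4, O(k -> w), the K-axiom yields O(w).
From O(w) and premise 1, O(w -> s), we obtain O(s).
Premises 7, 8, 9 do not contribute to this derivation.
So O(s) follows.

Yes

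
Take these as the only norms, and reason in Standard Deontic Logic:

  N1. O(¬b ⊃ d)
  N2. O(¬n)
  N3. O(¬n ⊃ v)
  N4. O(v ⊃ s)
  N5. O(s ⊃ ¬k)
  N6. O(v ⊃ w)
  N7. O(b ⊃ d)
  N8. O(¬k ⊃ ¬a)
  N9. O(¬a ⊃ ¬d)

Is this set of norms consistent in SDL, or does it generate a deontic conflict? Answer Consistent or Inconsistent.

By case analysis on ¬b: premise 1 gives O(¬b ⊃ d) and premise 7 gives O(b ⊃ d), so O(d) either way.
Premise 9, O(¬a ⊃ ¬d), contraposes to O(d ⊃ a); with O(d) we get O(a).
The contrapositive of premise 8 (O(¬k ⊃ ¬a)) is O(a ⊃ k), and O(a) is already established, so O(k).
The contrapositive of premise 5 (O(s ⊃ ¬k)) is O(k ⊃ ¬s), and O(k) is already established, so O(¬s).
Premise 4 is O(v ⊃ s); contrapositively O(¬s ⊃ ¬v). Since O(¬s) holds, K gives O(¬v).
Premise 3 is O(¬n ⊃ v); contrapositively O(¬v ⊃ n). Since O(¬v) holds, K gives O(n).
Yet premise 2 states O(¬n).
We now have both O(n) and O(¬n) — n is simultaneously obligatory and forbidden, violating the D-axiom.

Inconsistent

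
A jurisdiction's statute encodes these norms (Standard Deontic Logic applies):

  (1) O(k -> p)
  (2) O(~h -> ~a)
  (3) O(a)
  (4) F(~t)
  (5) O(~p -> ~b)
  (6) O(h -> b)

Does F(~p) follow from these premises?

Yes

Premise 3 gives O(a).
Premise 2 is O(~h -> ~a); contrapositively O(a -> h). Since O(a) holds, K gives O(h).
From O(h) and premise 6, O(h -> b), we obtain O(b).
The contrapositive of premise 5 (O(~p -> ~b)) is O(b -> p), and O(b) is already established, so O(p).
Premises 1, 4 do not contribute to this derivation.
So O(p) holds, i.e. F(~p). The claim follows.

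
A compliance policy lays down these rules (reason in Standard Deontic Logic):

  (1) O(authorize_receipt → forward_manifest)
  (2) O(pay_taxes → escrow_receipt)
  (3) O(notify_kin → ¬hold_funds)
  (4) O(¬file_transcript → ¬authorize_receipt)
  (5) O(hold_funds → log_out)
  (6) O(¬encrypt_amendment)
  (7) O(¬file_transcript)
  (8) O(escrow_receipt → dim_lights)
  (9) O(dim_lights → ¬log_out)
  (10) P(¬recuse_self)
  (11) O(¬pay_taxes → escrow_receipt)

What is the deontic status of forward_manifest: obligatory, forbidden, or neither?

Neither

Premise 1 is O(authorize_receipt → forward_manifest), but O(authorize_receipt) is not derivable from the premises, so it does not yield O(forward_manifest).
No premise or chain of K-axiom applications forces O(forward_manifest), and none forces O(¬forward_manifest). So forward_manifest is neither obligatory nor forbidden under these norms.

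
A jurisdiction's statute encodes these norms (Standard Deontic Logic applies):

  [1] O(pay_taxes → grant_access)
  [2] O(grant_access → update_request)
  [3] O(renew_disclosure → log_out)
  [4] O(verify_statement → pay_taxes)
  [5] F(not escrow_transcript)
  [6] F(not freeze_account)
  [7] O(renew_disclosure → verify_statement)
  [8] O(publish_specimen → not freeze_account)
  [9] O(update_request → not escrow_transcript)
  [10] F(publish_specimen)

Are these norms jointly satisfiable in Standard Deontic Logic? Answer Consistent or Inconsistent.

Consistent

Premise 8 is O(publish_specimen → not freeze_account), but O(publish_specimen) is not derivable from the premises, so it does not yield O(not freeze_account).
So O(not freeze_account) is not derivable, and the apparent clash with O(freeze_account) does not arise.
A world satisfying every obligation exists (e.g. escrow_transcript=true, freeze_account=true, grant_access=false, log_out=false, pay_taxes=false, publish_specimen=false, renew_disclosure=false, update_request=false, verify_statement=false); no atom is both obligatory and forbidden, so the set is consistent.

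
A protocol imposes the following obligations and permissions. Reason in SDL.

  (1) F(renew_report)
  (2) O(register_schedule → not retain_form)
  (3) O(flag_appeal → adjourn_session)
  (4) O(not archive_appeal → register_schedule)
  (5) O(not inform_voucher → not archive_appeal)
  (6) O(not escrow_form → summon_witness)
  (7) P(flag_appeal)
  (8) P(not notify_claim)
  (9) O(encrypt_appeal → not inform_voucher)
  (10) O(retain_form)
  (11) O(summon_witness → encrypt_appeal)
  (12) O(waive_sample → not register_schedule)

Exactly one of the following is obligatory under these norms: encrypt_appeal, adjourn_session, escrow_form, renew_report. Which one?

escrow_form

Premise 10 gives O(retain_form).
The contrapositive of premise 2 (O(register_schedule → not retain_form)) is O(retain_form → not register_schedule), and O(retain_form) is already established, so O(not register_schedule).
Premise 4, O(not archive_appeal → register_schedule), contraposes to O(not register_schedule → archive_appeal); with O(not register_schedule) we get O(archive_appeal).
Premise 5 is O(not inform_voucher → not archive_appeal); contrapositively O(archive_appeal → inform_voucher). Since O(archive_appeal) holds, K gives O(inform_voucher).
The contrapositive of premise 9 (O(encrypt_appeal → not inform_voucher)) is O(inform_voucher → not encrypt_appeal), and O(inform_voucher) is already established, so O(not encrypt_appeal).
Premise 11 is O(summon_witness → encrypt_appeal); contrapositively O(not encrypt_appeal → not summon_witness). Since O(not encrypt_appeal) holds, K gives O(not summon_witness).
The contrapositive of premise 6 (O(not escrow_form → summon_witness)) is O(not summon_witness → escrow_form), and O(not summon_witness) is already established, so O(escrow_form).
So O(escrow_form) holds — escrow_form is obligatory. None of the other listed options is made obligatory by any chain of premises.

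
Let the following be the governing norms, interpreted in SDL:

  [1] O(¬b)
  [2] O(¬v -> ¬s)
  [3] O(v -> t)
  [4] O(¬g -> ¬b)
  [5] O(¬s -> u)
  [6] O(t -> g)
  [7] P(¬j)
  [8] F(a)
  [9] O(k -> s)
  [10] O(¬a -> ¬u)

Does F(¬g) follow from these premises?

Premise 8 is F(a), i.e. O(¬a).
Applying K to premise 10 (O(¬a -> ¬u)) and O(¬a) yields O(¬u).
Premise 5 is O(¬s -> u); contrapositively O(¬u -> s). Since O(¬u) holds, K gives O(s).
Premise 2 is O(¬v -> ¬s); contrapositively O(s -> v). Since O(s) holds, K gives O(v).
Applying K to premise 3 (O(v -> t)) and O(v) yields O(t).
With premise 6, O(t -> g), the K-axiom yields O(g).
Premises 1, 4, 7, 9 do not contribute to this derivation.
So O(g) holds, i.e. F(¬g). The claim follows.

Yes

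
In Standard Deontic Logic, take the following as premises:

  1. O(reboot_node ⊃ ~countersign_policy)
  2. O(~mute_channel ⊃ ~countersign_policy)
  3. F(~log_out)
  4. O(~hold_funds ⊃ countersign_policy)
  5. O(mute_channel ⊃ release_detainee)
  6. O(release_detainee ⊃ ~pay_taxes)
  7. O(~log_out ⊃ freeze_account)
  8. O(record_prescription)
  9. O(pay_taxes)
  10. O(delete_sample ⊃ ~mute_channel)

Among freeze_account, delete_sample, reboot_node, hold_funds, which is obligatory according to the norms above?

Premise 9 gives O(pay_taxes).
The contrapositive of premise 6 (O(release_detainee ⊃ ~pay_taxes)) is O(pay_taxes ⊃ ~release_detainee), and O(pay_taxes) is already established, so O(~release_detainee).
The contrapositive of premise 5 (O(mute_channel ⊃ release_detainee)) is O(~release_detainee ⊃ ~mute_channel), and O(~release_detainee) is already established, so O(~mute_channel).
Premise 2 is O(~mute_channel ⊃ ~countersign_policy); since O(~mute_channel), deontic closure gives O(~countersign_policy).
Premise 4, O(~hold_funds ⊃ countersign_policy), contraposes to O(~countersign_policy ⊃ hold_funds); with O(~countersign_policy) we get O(hold_funds).
So O(hold_funds) holds — hold_funds is obligatory. None of the other listed options is made obligatory by any chain of premises.

hold_funds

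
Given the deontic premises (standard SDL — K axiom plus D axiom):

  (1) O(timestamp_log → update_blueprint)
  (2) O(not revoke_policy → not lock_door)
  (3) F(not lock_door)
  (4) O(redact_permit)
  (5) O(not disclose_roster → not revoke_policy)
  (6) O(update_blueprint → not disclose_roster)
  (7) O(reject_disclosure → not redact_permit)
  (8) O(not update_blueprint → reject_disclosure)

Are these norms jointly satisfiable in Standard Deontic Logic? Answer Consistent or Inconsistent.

Inconsistent

From premise 4 we have O(redact_permit).
The contrapositive of premise 7 (O(reject_disclosure → not redact_permit)) is O(redact_permit → not reject_disclosure), and O(redact_permit) is already established, so O(not reject_disclosure).
Premise 8, O(not update_blueprint → reject_disclosure), contraposes to O(not reject_disclosure → update_blueprint); with O(not reject_disclosure) we get O(update_blueprint).
Premise 6 is O(update_blueprint → not disclose_roster); since O(update_blueprint), deontic closure gives O(not disclose_roster).
Premise 5 is O(not disclose_roster → not revoke_policy); since O(not disclose_roster), deontic closure gives O(not revoke_policy).
Premise 2 is O(not revoke_policy → not lock_door); since O(not revoke_policy), deontic closure gives O(not lock_door).
But premise 3, F(not lock_door), means O(lock_door).
We now have both O(not lock_door) and O(lock_door) — lock_door is simultaneously obligatory and forbidden, violating the D-axiom.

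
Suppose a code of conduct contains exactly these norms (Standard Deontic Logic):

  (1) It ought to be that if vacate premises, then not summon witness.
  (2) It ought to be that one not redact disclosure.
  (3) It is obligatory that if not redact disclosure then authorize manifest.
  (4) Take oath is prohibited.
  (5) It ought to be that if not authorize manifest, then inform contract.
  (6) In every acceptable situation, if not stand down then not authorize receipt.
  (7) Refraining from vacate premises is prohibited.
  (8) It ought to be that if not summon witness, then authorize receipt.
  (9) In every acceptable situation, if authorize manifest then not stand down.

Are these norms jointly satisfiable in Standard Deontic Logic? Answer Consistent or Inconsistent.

Premise 2 gives O(¬redact_disclosure).
Applying K to premise 3 (O(¬redact_disclosure → authorize_manifest)) and O(¬redact_disclosure) yields O(authorize_manifest).
From O(authorize_manifest) and premise 9, O(authorize_manifest → ¬stand_down), we obtain O(¬stand_down).
From O(¬stand_down) and premise 6, O(¬stand_down → ¬authorize_receipt), we obtain O(¬authorize_receipt).
The contrapositive of premise 8 (O(¬summon_witness → authorize_receipt)) is O(¬authorize_receipt → summon_witness), and O(¬authorize_receipt) is already established, so O(summon_witness).
The contrapositive of premise 1 (O(vacate_premises → ¬summon_witness)) is O(summon_witness → ¬vacate_premises), and O(summon_witness) is already established, so O(¬vacate_premises).
However, F(¬vacate_premises) at premise 7 amounts to O(vacate_premises).
We now have both O(¬vacate_premises) and O(vacate_premises) — vacate_premises is simultaneously obligatory and forbidden, violating the D-axiom.

Inconsistent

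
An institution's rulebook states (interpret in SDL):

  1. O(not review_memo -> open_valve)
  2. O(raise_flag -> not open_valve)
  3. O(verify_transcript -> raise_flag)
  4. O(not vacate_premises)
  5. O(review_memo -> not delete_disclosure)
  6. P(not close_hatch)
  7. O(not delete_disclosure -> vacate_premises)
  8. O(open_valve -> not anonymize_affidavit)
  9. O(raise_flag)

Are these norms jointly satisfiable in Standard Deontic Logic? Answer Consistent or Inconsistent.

Premise 9 states O(raise_flag) outright.
Premise 2 is O(raise_flag -> not open_valve); since O(raise_flag), deontic closure gives O(not open_valve).
Premise 1, O(not review_memo -> open_valve), contraposes to O(not open_valve -> review_memo); with O(not open_valve) we get O(review_memo).
From O(review_memo) and premise 5, O(review_memo -> not delete_disclosure), we obtain O(not delete_disclosure).
With premise 7, O(not delete_disclosure -> vacate_premises), the K-axiom yields O(vacate_premises).
But premise 4 directly asserts O(not vacate_premises).
We now have both O(vacate_premises) and O(not vacate_premises) — vacate_premises is simultaneously obligatory and forbidden, violating the D-axiom.

Inconsistent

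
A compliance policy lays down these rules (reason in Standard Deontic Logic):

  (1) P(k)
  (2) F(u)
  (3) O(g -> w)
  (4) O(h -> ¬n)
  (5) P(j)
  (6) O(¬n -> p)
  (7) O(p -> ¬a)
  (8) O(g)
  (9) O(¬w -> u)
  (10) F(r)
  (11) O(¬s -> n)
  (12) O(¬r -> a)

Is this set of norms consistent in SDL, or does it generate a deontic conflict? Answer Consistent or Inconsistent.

Consistent

Premise 9 is O(¬w -> u), but O(¬w) is not derivable from the premises, so it does not yield O(u).
So O(u) is not derivable, and the apparent clash with O(¬u) does not arise.
A world satisfying every obligation exists (e.g. a=true, g=true, h=false, j=false, k=false, n=true, p=false, r=false, s=false, u=false, w=true); no atom is both obligatory and forbidden, so the set is consistent.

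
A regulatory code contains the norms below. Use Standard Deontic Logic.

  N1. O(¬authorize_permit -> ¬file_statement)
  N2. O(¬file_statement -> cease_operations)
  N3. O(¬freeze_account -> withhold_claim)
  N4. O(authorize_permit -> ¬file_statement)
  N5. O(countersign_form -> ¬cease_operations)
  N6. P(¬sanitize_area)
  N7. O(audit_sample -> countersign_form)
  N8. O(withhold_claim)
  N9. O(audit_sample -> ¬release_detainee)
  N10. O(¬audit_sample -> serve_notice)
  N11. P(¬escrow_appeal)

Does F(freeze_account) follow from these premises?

Premise 3 is O(¬freeze_account -> withhold_claim); even if O(withhold_claim) held, inferring O(¬freeze_account) would be affirming the consequent — invalid.
No other premise forces O(¬freeze_account). An ideal world satisfying every premise can still have freeze_account true, so F(freeze_account) is not derivable.

No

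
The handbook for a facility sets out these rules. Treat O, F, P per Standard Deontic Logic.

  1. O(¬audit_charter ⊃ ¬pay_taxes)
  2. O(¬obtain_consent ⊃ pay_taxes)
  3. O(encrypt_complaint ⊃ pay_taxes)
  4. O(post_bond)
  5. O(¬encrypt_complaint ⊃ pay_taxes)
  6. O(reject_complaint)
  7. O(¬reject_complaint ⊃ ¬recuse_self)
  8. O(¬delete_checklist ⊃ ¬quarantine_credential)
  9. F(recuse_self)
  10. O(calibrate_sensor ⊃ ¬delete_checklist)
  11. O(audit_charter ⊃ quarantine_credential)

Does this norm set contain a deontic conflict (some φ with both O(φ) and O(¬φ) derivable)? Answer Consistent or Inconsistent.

Consistent

Premise 7 is O(¬reject_complaint ⊃ ¬recuse_self); even if O(¬recuse_self) held, inferring O(¬reject_complaint) would be affirming the consequent — invalid.
So O(¬reject_complaint) is not derivable, and the apparent clash with O(reject_complaint) does not arise.
A world satisfying every obligation exists (e.g. audit_charter=true, calibrate_sensor=false, delete_checklist=true, encrypt_complaint=false, obtain_consent=false, pay_taxes=true, post_bond=true, quarantine_credential=true, recuse_self=false, reject_complaint=true); no atom is both obligatory and forbidden, so the set is consistent.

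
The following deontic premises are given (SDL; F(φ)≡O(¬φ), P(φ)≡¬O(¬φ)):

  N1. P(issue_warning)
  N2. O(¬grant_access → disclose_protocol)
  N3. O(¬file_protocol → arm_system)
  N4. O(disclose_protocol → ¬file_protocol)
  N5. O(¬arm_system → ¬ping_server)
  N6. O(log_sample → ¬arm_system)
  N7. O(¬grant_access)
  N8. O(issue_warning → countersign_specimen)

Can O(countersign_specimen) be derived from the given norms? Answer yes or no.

Premise 8 is O(issue_warning → countersign_specimen), but O(issue_warning) is not derivable from the premises (the permission P(issue_warning) asserts only ¬O(¬issue_warning), not O(issue_warning)), so it does not yield O(countersign_specimen).
No other premise forces O(countersign_specimen). An ideal world satisfying every premise can still have countersign_specimen false, so O(countersign_specimen) is not derivable.

No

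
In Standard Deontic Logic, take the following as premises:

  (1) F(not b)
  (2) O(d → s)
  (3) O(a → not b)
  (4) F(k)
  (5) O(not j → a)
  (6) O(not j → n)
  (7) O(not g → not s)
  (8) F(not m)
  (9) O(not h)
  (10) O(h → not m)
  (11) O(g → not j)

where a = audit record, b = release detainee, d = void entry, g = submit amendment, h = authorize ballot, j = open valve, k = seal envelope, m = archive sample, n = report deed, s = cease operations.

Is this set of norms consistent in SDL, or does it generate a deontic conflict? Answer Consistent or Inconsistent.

Consistent

Premise 10 is O(h → not m), but O(h) is not derivable from the premises, so it does not yield O(not m).
So O(not m) is not derivable, and the apparent clash with O(m) does not arise.
A world satisfying every obligation exists (e.g. a=false, b=true, d=false, g=false, h=false, j=true, k=false, m=true, n=false, s=false); no atom is both obligatory and forbidden, so the set is consistent.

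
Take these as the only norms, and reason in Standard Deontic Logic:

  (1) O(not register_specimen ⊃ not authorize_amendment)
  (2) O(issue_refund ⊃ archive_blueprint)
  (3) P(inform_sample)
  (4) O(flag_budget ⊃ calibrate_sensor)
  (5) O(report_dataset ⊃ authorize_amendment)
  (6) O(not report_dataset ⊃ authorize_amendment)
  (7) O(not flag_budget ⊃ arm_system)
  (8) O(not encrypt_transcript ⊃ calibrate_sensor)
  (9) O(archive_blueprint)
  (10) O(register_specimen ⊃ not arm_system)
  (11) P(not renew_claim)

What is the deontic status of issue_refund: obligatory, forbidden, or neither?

Premise 2 is O(issue_refund ⊃ archive_blueprint); even if O(archive_blueprint) held, inferring O(issue_refund) would be affirming the consequent — invalid.
No premise or chain of K-axiom applications forces O(issue_refund), and none forces O(not issue_refund). So issue_refund is neither obligatory nor forbidden under these norms.

Neither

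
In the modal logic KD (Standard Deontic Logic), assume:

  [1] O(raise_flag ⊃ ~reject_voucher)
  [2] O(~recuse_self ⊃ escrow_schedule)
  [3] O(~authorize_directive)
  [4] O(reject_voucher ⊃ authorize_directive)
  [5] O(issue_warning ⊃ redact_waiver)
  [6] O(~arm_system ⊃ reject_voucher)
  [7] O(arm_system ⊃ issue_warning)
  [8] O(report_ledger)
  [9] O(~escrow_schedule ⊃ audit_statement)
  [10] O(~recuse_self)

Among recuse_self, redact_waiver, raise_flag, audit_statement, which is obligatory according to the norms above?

redact_waiver

Premise 3 states O(~authorize_directive) outright.
The contrapositive of premise 4 (O(reject_voucher ⊃ authorize_directive)) is O(~authorize_directive ⊃ ~reject_voucher), and O(~authorize_directive) is already established, so O(~reject_voucher).
Premise 6 is O(~arm_system ⊃ reject_voucher); contrapositively O(~reject_voucher ⊃ arm_system). Since O(~reject_voucher) holds, K gives O(arm_system).
Premise 7 is O(arm_system ⊃ issue_warning); since O(arm_system), deontic closure gives O(issue_warning).
Premise 5 is O(issue_warning ⊃ redact_waiver); since O(issue_warning), deontic closure gives O(redact_waiver).
So O(redact_waiver) holds — redact_waiver is obligatory. None of the other listed options is made obligatory by any chain of premises.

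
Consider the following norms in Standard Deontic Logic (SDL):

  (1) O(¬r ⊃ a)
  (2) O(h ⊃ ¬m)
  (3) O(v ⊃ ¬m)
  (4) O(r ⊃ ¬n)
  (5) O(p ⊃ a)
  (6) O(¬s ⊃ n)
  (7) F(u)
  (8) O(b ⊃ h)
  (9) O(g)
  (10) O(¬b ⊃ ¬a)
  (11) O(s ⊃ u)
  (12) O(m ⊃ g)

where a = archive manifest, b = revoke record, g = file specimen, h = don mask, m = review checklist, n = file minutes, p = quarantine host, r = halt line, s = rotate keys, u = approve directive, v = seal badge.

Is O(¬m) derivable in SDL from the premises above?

Premise 7, F(u), is equivalent to O(¬u).
The contrapositive of premise 11 (O(s ⊃ u)) is O(¬u ⊃ ¬s), and O(¬u) is already established, so O(¬s).
With premise 6, O(¬s ⊃ n), the K-axiom yields O(n).
Premise 4, O(r ⊃ ¬n), contraposes to O(n ⊃ ¬r); with O(n) we get O(¬r).
With premise 1, O(¬r ⊃ a), the K-axiom yields O(a).
Premise 10 is O(¬b ⊃ ¬a); contrapositively O(a ⊃ b). Since O(a) holds, K gives O(b).
With premise 8, O(b ⊃ h), the K-axiom yields O(h).
Applying K to premise 2 (O(h ⊃ ¬m)) and O(h) yields O(¬m).
Premises 3, 5, 9, 12 do not contribute to this derivation.
So O(¬m) follows.

Yes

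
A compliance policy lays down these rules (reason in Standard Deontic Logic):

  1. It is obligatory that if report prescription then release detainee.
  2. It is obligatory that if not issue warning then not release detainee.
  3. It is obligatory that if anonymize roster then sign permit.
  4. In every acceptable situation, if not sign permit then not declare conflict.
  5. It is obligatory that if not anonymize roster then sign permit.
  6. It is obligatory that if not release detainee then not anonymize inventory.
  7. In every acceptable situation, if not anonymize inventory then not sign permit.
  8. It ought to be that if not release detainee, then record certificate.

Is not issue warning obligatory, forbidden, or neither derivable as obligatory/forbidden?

Forbidden

Premises 3 and 5 are O(anonymize_roster → sign_permit) and O(¬anonymize_roster → sign_permit); every ideal world satisfies anonymize_roster or ¬anonymize_roster, so in either case sign_permit holds — hence O(sign_permit).
The contrapositive of premise 7 (O(¬anonymize_inventory → ¬sign_permit)) is O(sign_permit → anonymize_inventory), and O(sign_permit) is already established, so O(anonymize_inventory).
Premise 6 is O(¬release_detainee → ¬anonymize_inventory); contrapositively O(anonymize_inventory → release_detainee). Since O(anonymize_inventory) holds, K gives O(release_detainee).
The contrapositive of premise 2 (O(¬issue_warning → ¬release_detainee)) is O(release_detainee → issue_warning), and O(release_detainee) is already established, so O(issue_warning).
Premises 1, 4, 8 do not contribute to this derivation.
Thus O(issue_warning), which is F(¬issue_warning): ¬issue_warning is forbidden.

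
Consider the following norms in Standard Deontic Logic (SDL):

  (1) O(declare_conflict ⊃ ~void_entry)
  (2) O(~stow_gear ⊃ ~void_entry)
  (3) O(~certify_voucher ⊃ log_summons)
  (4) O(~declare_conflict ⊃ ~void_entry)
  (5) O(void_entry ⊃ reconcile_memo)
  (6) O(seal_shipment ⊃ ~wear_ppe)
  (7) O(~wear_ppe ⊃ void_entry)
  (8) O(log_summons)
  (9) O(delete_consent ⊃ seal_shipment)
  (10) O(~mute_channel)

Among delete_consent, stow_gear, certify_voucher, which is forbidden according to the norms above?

delete_consent

Premises 1 and 4 are O(declare_conflict ⊃ ~void_entry) and O(~declare_conflict ⊃ ~void_entry); every ideal world satisfies declare_conflict or ~declare_conflict, so in either case ~void_entry holds — hence O(~void_entry).
Premise 7, O(~wear_ppe ⊃ void_entry), contraposes to O(~void_entry ⊃ wear_ppe); with O(~void_entry) we get O(wear_ppe).
Premise 6, O(seal_shipment ⊃ ~wear_ppe), contraposes to O(wear_ppe ⊃ ~seal_shipment); with O(wear_ppe) we get O(~seal_shipment).
Premise 9, O(delete_consent ⊃ seal_shipment), contraposes to O(~seal_shipment ⊃ ~delete_consent); with O(~seal_shipment) we get O(~delete_consent).
So O(~delete_consent) holds, i.e. delete_consent is forbidden. None of the other listed options is forbidden under the premises.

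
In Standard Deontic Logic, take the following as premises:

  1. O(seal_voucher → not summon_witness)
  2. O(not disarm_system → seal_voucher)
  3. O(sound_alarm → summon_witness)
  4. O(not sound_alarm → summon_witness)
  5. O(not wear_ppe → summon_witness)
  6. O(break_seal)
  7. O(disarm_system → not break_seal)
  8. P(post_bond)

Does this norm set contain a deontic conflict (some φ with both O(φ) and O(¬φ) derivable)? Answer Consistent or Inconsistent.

Inconsistent

Premises 4 and 3 are O(not sound_alarm → summon_witness) and O(sound_alarm → summon_witness); every ideal world satisfies not sound_alarm or sound_alarm, so in either case summon_witness holds — hence O(summon_witness).
The contrapositive of premise 1 (O(seal_voucher → not summon_witness)) is O(summon_witness → not seal_voucher), and O(summon_witness) is already established, so O(not seal_voucher).
The contrapositive of premise 2 (O(not disarm_system → seal_voucher)) is O(not seal_voucher → disarm_system), and O(not seal_voucher) is already established, so O(disarm_system).
With premise 7, O(disarm_system → not break_seal), the K-axiom yields O(not break_seal).
But premise 6 directly asserts O(break_seal).
We now have both O(not break_seal) and O(break_seal) — break_seal is simultaneously obligatory and forbidden, violating the D-axiom.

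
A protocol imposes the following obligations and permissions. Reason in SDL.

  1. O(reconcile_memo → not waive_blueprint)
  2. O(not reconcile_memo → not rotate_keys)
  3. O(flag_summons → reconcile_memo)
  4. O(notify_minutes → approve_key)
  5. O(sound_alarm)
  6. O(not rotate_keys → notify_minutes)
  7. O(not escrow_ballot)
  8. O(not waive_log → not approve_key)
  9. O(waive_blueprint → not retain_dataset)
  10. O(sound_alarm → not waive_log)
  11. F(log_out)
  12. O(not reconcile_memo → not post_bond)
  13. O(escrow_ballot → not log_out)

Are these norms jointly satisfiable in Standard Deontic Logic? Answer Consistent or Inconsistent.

Premise 13 is O(escrow_ballot → not log_out); even if O(not log_out) held, inferring O(escrow_ballot) would be affirming the consequent — invalid.
So O(escrow_ballot) is not derivable, and the apparent clash with O(not escrow_ballot) does not arise.
A world satisfying every obligation exists (e.g. approve_key=false, escrow_ballot=false, flag_summons=false, log_out=false, notify_minutes=false, post_bond=false, reconcile_memo=true, retain_dataset=false, rotate_keys=true, sound_alarm=true, waive_blueprint=false, waive_log=false); no atom is both obligatory and forbidden, so the set is consistent.

Consistent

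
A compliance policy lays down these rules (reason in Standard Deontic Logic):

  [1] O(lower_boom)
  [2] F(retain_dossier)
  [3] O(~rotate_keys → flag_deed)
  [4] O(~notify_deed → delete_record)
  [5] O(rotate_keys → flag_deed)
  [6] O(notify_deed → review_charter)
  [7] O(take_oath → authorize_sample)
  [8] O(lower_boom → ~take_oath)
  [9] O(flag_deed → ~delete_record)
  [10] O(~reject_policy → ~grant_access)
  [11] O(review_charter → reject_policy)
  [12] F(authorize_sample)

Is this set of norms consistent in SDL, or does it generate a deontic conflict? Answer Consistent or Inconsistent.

Consistent

Premise 7 is O(take_oath → authorize_sample), but O(take_oath) is not derivable from the premises, so it does not yield O(authorize_sample).
So O(authorize_sample) is not derivable, and the apparent clash with O(~authorize_sample) does not arise.
A world satisfying every obligation exists (e.g. authorize_sample=false, delete_record=false, flag_deed=true, grant_access=false, lower_boom=true, notify_deed=true, reject_policy=true, retain_dossier=false, review_charter=true, rotate_keys=false, take_oath=false); no atom is both obligatory and forbidden, so the set is consistent.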